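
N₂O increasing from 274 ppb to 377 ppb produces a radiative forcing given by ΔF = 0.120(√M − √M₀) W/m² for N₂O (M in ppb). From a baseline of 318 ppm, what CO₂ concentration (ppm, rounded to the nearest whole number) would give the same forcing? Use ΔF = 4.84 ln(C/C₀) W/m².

N₂O forcing: 0.120 × (√377 − √274) = 0.120 × (19.4165 − 16.5529) = 0.120 × 2.8636 = 0.34363 W/m².
Set 4.84 ln(C/318) = 0.34363: ln(C/318) = 0.34363/4.84 = 0.07100, so C = 318 × e^0.07100 = 318 × 1.07358 = 341.40 ppm.

C ≈ 341 ppm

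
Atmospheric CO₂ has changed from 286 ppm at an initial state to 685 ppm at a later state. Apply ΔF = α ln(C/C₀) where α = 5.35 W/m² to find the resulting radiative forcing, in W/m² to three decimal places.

CO₂: 5.35 × ln(685/286) = 5.35 × ln(2.39510) = 5.35 × 0.87342 = 4.6728 W/m².

ΔF = 4.673 W/m²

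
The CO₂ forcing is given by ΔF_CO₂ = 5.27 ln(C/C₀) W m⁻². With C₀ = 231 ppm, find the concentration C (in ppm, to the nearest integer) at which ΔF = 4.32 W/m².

Set 5.27 ln(C/231) = 4.32, so ln(C/231) = 4.32/5.27 = 0.81973.
Then C/231 = e^0.81973 = 2.26989, giving C = 231 × 2.26989 = 524.34 ppm.

C ≈ 524 ppm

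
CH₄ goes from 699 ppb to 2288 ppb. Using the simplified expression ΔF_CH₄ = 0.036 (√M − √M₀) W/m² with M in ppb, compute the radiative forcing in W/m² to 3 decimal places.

CH₄: 0.036 × (√2288 − √699) = 0.036 × (47.8330 − 26.4386) = 0.036 × 21.3944 = 0.7702 W/m².

ΔF = 0.770 W/m²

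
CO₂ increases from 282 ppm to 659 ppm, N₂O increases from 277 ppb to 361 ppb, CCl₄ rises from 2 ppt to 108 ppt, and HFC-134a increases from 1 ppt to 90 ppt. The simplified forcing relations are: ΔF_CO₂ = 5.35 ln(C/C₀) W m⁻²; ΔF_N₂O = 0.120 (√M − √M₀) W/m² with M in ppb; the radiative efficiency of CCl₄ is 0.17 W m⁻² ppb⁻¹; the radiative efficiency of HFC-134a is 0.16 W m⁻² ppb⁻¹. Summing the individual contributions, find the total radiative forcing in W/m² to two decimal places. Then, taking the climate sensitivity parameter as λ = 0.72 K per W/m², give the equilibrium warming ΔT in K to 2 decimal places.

ΔF = 4.86 W/m²; ΔT = 3.50 K

CO₂: 5.35 × ln(659/282) = 5.35 × ln(2.33688) = 5.35 × 0.84882 = 4.5412 W/m².
N₂O: 0.120 × (√361 − √277) = 0.120 × (19.0000 − 16.6433) = 0.120 × 2.3567 = 0.2828 W/m².
CCl₄: Δ = 108 − 2 = 106 ppt = 0.106 ppb; ΔF = 0.17 × 0.106 = 0.0180 W/m².
HFC-134a: Δ = 90 − 1 = 89 ppt = 0.089 ppb; ΔF = 0.16 × 0.089 = 0.0142 W/m².
Total ΔF = 4.5412 + 0.2828 + 0.0180 + 0.0142 = 4.8562 W/m².
ΔT = λ ΔF = 0.72 × 4.86 = 3.4992 K.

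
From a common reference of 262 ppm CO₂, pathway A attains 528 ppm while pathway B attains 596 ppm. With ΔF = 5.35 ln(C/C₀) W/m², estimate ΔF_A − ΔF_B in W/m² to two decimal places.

ΔF_A − ΔF_B = -0.65 W/m²

ΔF_A = 5.35 ln(528/262) = 5.35 × 0.70075 = 3.7490 W/m².
ΔF_B = 5.35 ln(596/262) = 5.35 × 0.82190 = 4.3972 W/m².
Difference: 3.7490 − 4.3972 = -0.6482 W/m².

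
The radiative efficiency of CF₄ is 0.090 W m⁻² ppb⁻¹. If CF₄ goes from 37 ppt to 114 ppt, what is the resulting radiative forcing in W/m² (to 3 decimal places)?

CF₄: Δ = 114 − 37 = 77 ppt = 0.077 ppb; ΔF = 0.090 × 0.077 = 0.0069 W/m².

ΔF = 0.007 W/m²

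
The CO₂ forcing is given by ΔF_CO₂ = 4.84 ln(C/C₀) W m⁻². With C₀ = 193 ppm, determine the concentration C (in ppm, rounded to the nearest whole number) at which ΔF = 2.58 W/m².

C ≈ 329 ppm

Set 4.84 ln(C/193) = 2.58, so ln(C/193) = 2.58/4.84 = 0.53306.
Then C/193 = e^0.53306 = 1.70414, giving C = 193 × 1.70414 = 328.90 ppm.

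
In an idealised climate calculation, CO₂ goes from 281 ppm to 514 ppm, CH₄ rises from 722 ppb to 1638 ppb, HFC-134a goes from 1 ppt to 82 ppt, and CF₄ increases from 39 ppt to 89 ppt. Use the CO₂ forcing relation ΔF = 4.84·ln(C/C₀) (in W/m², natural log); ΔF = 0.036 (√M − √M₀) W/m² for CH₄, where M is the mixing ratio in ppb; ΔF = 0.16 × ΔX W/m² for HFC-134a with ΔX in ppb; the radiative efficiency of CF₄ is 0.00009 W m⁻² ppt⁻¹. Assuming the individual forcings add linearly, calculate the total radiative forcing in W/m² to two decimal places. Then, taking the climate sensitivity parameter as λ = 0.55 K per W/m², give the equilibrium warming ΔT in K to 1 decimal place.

CO₂: 4.84 × ln(514/281) = 4.84 × ln(1.82918) = 4.84 × 0.60387 = 2.9227 W/m².
CH₄: 0.036 × (√1638 − √722) = 0.036 × (40.4722 − 26.8701) = 0.036 × 13.6021 = 0.4897 W/m².
HFC-134a: Δ = 82 − 1 = 81 ppt = 0.081 ppb; ΔF = 0.16 × 0.081 = 0.0130 W/m².
CF₄: ΔF = 0.00009 × (89 − 39) = 0.00009 × 50 = 0.0045 W/m².
Total ΔF = 2.9227 + 0.4897 + 0.0130 + 0.0045 = 3.4299 W/m².
ΔT = λ ΔF = 0.55 × 3.43 = 1.8865 K.

ΔF = 3.43 W/m²; ΔT = 1.9 K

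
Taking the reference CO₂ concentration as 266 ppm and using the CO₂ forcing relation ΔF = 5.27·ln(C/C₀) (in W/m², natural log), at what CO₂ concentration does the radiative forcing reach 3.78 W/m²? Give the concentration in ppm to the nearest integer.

C ≈ 545 ppm

Set 5.27 ln(C/266) = 3.78, so ln(C/266) = 3.78/5.27 = 0.71727.
Then C/266 = e^0.71727 = 2.04883, giving C = 266 × 2.04883 = 544.99 ppm.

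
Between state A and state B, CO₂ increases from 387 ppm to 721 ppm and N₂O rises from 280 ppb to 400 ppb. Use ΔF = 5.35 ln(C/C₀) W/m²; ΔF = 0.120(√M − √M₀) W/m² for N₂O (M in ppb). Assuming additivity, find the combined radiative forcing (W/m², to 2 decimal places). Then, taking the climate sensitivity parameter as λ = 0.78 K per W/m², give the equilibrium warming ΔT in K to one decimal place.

CO₂: 5.35 × ln(721/387) = 5.35 × ln(1.86305) = 5.35 × 0.62221 = 3.3288 W/m².
N₂O: 0.120 × (√400 − √280) = 0.120 × (20.0000 − 16.7332) = 0.120 × 3.2668 = 0.3920 W/m².
Total ΔF = 3.3288 + 0.3920 = 3.7208 W/m².
ΔT = λ ΔF = 0.78 × 3.72 = 2.9016 K.

ΔF = 3.72 W/m²; ΔT = 2.9 K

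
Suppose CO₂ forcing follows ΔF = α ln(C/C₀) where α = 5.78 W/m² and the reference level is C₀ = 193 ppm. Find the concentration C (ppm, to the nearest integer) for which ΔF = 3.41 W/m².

C ≈ 348 ppm

Set 5.78 ln(C/193) = 3.41, so ln(C/193) = 3.41/5.78 = 0.58997.
Then C/193 = e^0.58997 = 1.80393, giving C = 193 × 1.80393 = 348.16 ppm.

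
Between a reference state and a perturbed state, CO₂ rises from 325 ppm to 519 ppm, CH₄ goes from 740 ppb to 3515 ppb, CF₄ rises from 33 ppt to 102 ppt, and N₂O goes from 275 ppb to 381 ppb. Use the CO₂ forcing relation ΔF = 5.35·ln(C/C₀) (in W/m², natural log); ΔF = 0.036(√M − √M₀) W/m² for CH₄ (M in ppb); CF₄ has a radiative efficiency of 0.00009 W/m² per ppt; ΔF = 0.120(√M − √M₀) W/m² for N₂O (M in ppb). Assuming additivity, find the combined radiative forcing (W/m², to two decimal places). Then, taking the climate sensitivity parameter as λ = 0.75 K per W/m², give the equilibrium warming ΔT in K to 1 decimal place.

ΔF = 4.02 W/m²; ΔT = 3.0 K

CO₂: 5.35 × ln(519/325) = 5.35 × ln(1.59692) = 5.35 × 0.46808 = 2.5042 W/m².
CH₄: 0.036 × (√3515 − √740) = 0.036 × (59.2874 − 27.2029) = 0.036 × 32.0845 = 1.1550 W/m².
CF₄: ΔF = 0.00009 × (102 − 33) = 0.00009 × 69 = 0.0062 W/m².
N₂O: 0.120 × (√381 − √275) = 0.120 × (19.5192 − 16.5831) = 0.120 × 2.9361 = 0.3523 W/m².
Total ΔF = 2.5042 + 1.1550 + 0.0062 + 0.3523 = 4.0177 W/m².
ΔT = λ ΔF = 0.75 × 4.02 = 3.0150 K.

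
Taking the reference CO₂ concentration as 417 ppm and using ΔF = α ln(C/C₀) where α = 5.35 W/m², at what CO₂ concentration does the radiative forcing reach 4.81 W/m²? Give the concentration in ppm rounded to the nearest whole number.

Set 5.35 ln(C/417) = 4.81, so ln(C/417) = 4.81/5.35 = 0.89907.
Then C/417 = e^0.89907 = 2.45732, giving C = 417 × 2.45732 = 1024.70 ppm.

C ≈ 1025 ppm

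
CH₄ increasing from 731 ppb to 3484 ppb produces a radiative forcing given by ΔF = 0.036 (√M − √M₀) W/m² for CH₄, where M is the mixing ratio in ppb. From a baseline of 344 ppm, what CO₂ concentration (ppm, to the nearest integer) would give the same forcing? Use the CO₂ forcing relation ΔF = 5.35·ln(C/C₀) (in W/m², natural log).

C ≈ 427 ppm

CH₄ forcing: 0.036 × (√3484 − √731) = 0.036 × (59.0254 − 27.0370) = 0.036 × 31.9884 = 1.15158 W/m².
Set 5.35 ln(C/344) = 1.15158: ln(C/344) = 1.15158/5.35 = 0.21525, so C = 344 × e^0.21525 = 344 × 1.24017 = 426.62 ppm.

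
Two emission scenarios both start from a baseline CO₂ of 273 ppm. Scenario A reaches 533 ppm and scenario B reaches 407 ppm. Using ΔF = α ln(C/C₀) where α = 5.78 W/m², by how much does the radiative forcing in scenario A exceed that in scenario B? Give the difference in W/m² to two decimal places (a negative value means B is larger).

ΔF_A − ΔF_B = 1.56 W/m²

ΔF_A = 5.78 ln(533/273) = 5.78 × 0.66905 = 3.8671 W/m².
ΔF_B = 5.78 ln(407/273) = 5.78 × 0.39934 = 2.3082 W/m².
Difference: 3.8671 − 2.3082 = 1.5589 W/m².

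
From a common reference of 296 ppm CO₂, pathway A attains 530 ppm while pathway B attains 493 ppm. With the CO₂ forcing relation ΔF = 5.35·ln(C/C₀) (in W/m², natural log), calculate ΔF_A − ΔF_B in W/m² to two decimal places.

ΔF_A = 5.35 ln(530/296) = 5.35 × 0.58252 = 3.1165 W/m².
ΔF_B = 5.35 ln(493/296) = 5.35 × 0.51015 = 2.7293 W/m².
Difference: 3.1165 − 2.7293 = 0.3872 W/m².

ΔF_A − ΔF_B = 0.39 W/m²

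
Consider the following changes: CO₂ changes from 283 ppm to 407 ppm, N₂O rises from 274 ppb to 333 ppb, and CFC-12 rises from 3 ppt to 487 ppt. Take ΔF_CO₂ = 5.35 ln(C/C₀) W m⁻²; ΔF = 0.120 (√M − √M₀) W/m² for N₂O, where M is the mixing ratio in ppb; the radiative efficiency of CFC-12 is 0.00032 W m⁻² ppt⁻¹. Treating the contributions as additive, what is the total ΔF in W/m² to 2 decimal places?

ΔF = 2.30 W/m²

CO₂: 5.35 × ln(407/283) = 5.35 × ln(1.43816) = 5.35 × 0.36336 = 1.9440 W/m².
N₂O: 0.120 × (√333 − √274) = 0.120 × (18.2483 − 16.5529) = 0.120 × 1.6954 = 0.2034 W/m².
CFC-12: ΔF = 0.00032 × (487 − 3) = 0.00032 × 484 = 0.1549 W/m².
Total ΔF = 1.9440 + 0.2034 + 0.1549 = 2.3023 W/m².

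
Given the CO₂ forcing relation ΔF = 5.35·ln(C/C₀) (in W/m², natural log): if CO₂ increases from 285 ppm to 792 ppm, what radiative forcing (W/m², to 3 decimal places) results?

ΔF = 5.468 W/m²

CO₂: 5.35 × ln(792/285) = 5.35 × ln(2.77895) = 5.35 × 1.02207 = 5.4681 W/m².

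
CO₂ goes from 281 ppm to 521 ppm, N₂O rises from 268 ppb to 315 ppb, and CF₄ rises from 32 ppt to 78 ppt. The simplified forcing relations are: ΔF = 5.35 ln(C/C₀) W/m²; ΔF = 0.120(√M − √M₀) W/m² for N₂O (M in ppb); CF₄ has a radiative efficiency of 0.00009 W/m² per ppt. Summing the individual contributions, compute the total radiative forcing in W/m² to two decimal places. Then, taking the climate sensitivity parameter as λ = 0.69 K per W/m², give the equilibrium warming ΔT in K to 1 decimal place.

CO₂: 5.35 × ln(521/281) = 5.35 × ln(1.85409) = 5.35 × 0.61739 = 3.3030 W/m².
N₂O: 0.120 × (√315 − √268) = 0.120 × (17.7482 − 16.3707) = 0.120 × 1.3775 = 0.1653 W/m².
CF₄: ΔF = 0.00009 × (78 − 32) = 0.00009 × 46 = 0.0041 W/m².
Total ΔF = 3.3030 + 0.1653 + 0.0041 = 3.4724 W/m².
ΔT = λ ΔF = 0.69 × 3.47 = 2.3943 K.

ΔF = 3.47 W/m²; ΔT = 2.4 K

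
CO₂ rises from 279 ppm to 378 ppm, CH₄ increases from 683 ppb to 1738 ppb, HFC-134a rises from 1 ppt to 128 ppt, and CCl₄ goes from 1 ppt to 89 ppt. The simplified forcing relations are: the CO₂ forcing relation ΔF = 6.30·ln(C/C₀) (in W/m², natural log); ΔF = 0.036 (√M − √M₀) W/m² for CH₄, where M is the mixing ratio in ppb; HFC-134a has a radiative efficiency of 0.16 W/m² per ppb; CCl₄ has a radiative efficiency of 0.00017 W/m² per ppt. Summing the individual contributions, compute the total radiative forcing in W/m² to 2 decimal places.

ΔF = 2.51 W/m²

CO₂: 6.30 × ln(378/279) = 6.30 × ln(1.35484) = 6.30 × 0.30368 = 1.9132 W/m².
CH₄: 0.036 × (√1738 − √683) = 0.036 × (41.6893 − 26.1343) = 0.036 × 15.5550 = 0.5600 W/m².
HFC-134a: Δ = 128 − 1 = 127 ppt = 0.127 ppb; ΔF = 0.16 × 0.127 = 0.0203 W/m².
CCl₄: ΔF = 0.00017 × (89 − 1) = 0.00017 × 88 = 0.0150 W/m².
Total ΔF = 1.9132 + 0.5600 + 0.0203 + 0.0150 = 2.5085 W/m².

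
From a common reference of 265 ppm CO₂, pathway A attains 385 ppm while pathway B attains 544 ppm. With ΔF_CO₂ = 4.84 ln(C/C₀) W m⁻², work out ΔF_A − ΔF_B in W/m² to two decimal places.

ΔF_A − ΔF_B = -1.67 W/m²

ΔF_A = 4.84 ln(385/265) = 4.84 × 0.37351 = 1.8078 W/m².
ΔF_B = 4.84 ln(544/265) = 4.84 × 0.71922 = 3.4810 W/m².
Difference: 1.8078 − 3.4810 = -1.6732 W/m².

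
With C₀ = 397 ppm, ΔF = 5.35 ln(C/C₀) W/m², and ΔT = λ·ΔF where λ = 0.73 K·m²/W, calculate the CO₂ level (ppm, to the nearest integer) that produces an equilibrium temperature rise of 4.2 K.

Required forcing: ΔF = ΔT/λ = 4.2/0.73 = 5.7534 W/m².
Then ln(C/397) = ΔF/5.35 = 5.7534/5.35 = 1.07540.
So C = 397 × e^1.07540 = 397 × 2.93117 = 1163.67 ppm.

C ≈ 1164 ppm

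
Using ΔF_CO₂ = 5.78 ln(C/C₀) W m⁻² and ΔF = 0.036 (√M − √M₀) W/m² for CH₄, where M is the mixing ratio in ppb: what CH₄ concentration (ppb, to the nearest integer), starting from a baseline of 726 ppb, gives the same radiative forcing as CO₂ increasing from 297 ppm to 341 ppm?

M ≈ 2413 ppb

CO₂ forcing: 5.78 × ln(341/297) = 5.78 × 0.138150 = 0.79851 W/m².
Set 0.036(√M − √726) = 0.79851: √M = 0.79851/0.036 + √726 = 22.1808 + 26.9444 = 49.1252.
M = (49.1252)² = 2413.29 ppb.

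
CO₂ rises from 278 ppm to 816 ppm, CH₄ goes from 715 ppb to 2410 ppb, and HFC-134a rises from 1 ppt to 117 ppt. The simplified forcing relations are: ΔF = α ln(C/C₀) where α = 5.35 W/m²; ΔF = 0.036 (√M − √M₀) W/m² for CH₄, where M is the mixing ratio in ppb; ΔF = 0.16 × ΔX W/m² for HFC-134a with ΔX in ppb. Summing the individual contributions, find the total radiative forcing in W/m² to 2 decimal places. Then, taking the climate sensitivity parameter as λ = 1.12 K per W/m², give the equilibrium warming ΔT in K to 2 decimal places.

CO₂: 5.35 × ln(816/278) = 5.35 × ln(2.93525) = 5.35 × 1.07679 = 5.7608 W/m².
CH₄: 0.036 × (√2410 − √715) = 0.036 × (49.0918 − 26.7395) = 0.036 × 22.3523 = 0.8047 W/m².
HFC-134a: Δ = 117 − 1 = 116 ppt = 0.116 ppb; ΔF = 0.16 × 0.116 = 0.0186 W/m².
Total ΔF = 5.7608 + 0.8047 + 0.0186 = 6.5841 W/m².
ΔT = λ ΔF = 1.12 × 6.58 = 7.3696 K.

ΔF = 6.58 W/m²; ΔT = 7.37 K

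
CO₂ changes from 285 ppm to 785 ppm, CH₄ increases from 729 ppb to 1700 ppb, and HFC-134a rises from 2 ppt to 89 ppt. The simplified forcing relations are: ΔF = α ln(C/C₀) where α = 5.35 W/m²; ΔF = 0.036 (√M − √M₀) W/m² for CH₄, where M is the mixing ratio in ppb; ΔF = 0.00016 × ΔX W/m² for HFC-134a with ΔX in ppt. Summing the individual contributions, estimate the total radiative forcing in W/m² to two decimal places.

CO₂: 5.35 × ln(785/285) = 5.35 × ln(2.75439) = 5.35 × 1.01320 = 5.4206 W/m².
CH₄: 0.036 × (√1700 − √729) = 0.036 × (41.2311 − 27.0000) = 0.036 × 14.2311 = 0.5123 W/m².
HFC-134a: ΔF = 0.00016 × (89 − 2) = 0.00016 × 87 = 0.0139 W/m².
Total ΔF = 5.4206 + 0.5123 + 0.0139 = 5.9468 W/m².

ΔF = 5.95 W/m²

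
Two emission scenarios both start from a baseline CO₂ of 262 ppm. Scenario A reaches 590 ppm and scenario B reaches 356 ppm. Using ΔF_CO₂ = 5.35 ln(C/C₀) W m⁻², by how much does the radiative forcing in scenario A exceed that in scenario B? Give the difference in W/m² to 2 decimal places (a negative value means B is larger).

ΔF_A − ΔF_B = 2.70 W/m²

ΔF_A = 5.35 ln(590/262) = 5.35 × 0.81178 = 4.3430 W/m².
ΔF_B = 5.35 ln(356/262) = 5.35 × 0.30659 = 1.6403 W/m².
Difference: 4.3430 − 1.6403 = 2.7027 W/m².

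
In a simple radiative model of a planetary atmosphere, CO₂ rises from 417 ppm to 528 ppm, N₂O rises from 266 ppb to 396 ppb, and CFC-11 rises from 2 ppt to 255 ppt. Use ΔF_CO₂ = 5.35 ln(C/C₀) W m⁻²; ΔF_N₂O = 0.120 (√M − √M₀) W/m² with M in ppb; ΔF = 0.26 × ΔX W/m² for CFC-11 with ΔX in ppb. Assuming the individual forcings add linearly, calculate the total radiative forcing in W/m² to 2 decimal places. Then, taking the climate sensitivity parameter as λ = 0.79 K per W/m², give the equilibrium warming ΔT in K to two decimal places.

CO₂: 5.35 × ln(528/417) = 5.35 × ln(1.26619) = 5.35 × 0.23601 = 1.2627 W/m².
N₂O: 0.120 × (√396 − √266) = 0.120 × (19.8997 − 16.3095) = 0.120 × 3.5902 = 0.4308 W/m².
CFC-11: Δ = 255 − 2 = 253 ppt = 0.253 ppb; ΔF = 0.26 × 0.253 = 0.0658 W/m².
Total ΔF = 1.2627 + 0.4308 + 0.0658 = 1.7593 W/m².
ΔT = λ ΔF = 0.79 × 1.76 = 1.3904 K.

ΔF = 1.76 W/m²; ΔT = 1.39 K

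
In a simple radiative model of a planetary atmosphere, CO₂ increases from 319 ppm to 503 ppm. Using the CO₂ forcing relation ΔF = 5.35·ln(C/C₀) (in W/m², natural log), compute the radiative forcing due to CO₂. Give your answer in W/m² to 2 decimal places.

ΔF = 2.44 W/m²

CO₂: 5.35 × ln(503/319) = 5.35 × ln(1.57680) = 5.35 × 0.45540 = 2.4364 W/m².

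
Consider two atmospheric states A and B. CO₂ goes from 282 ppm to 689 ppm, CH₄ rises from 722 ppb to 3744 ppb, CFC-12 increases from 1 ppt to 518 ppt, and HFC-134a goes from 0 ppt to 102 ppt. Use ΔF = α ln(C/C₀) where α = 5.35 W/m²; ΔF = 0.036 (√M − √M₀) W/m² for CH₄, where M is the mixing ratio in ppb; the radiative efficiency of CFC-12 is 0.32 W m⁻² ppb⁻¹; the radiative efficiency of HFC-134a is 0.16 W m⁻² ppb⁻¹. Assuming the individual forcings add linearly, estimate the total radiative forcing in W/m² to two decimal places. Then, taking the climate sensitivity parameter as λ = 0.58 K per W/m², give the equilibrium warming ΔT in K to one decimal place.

ΔF = 6.20 W/m²; ΔT = 3.6 K

CO₂: 5.35 × ln(689/282) = 5.35 × ln(2.44326) = 5.35 × 0.89333 = 4.7793 W/m².
CH₄: 0.036 × (√3744 − √722) = 0.036 × (61.1882 − 26.8701) = 0.036 × 34.3181 = 1.2355 W/m².
CFC-12: Δ = 518 − 1 = 517 ppt = 0.517 ppb; ΔF = 0.32 × 0.517 = 0.1654 W/m².
HFC-134a: Δ = 102 − 0 = 102 ppt = 0.102 ppb; ΔF = 0.16 × 0.102 = 0.0163 W/m².
Total ΔF = 4.7793 + 1.2355 + 0.1654 + 0.0163 = 6.1965 W/m².
ΔT = λ ΔF = 0.58 × 6.20 = 3.5960 K.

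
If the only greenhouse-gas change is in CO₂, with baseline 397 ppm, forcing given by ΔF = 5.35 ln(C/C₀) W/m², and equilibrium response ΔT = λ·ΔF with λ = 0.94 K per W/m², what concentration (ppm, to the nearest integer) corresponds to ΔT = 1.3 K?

Required forcing: ΔF = ΔT/λ = 1.3/0.94 = 1.3830 W/m².
Then ln(C/397) = ΔF/5.35 = 1.3830/5.35 = 0.25850.
So C = 397 × e^0.25850 = 397 × 1.29499 = 514.11 ppm.

C ≈ 514 ppm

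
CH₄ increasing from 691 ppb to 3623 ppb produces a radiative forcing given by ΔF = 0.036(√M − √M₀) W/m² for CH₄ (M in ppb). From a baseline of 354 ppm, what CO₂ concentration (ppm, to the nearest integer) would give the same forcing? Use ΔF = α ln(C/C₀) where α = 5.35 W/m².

C ≈ 445 ppm

CH₄ forcing: 0.036 × (√3623 − √691) = 0.036 × (60.1914 − 26.2869) = 0.036 × 33.9045 = 1.22056 W/m².
Set 5.35 ln(C/354) = 1.22056: ln(C/354) = 1.22056/5.35 = 0.22814, so C = 354 × e^0.22814 = 354 × 1.25626 = 444.72 ppm.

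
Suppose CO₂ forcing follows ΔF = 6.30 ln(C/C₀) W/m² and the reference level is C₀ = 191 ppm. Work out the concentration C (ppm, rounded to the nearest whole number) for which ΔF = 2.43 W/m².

Set 6.30 ln(C/191) = 2.43, so ln(C/191) = 2.43/6.30 = 0.38571.
Then C/191 = e^0.38571 = 1.47066, giving C = 191 × 1.47066 = 280.90 ppm.

C ≈ 281 ppm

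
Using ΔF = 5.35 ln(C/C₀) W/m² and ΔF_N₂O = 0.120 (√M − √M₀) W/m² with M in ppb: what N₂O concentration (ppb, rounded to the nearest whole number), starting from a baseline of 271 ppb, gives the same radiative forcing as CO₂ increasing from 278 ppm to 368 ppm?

CO₂ forcing: 5.35 × ln(368/278) = 5.35 × 0.280462 = 1.50047 W/m².
Set 0.120(√M − √271) = 1.50047: √M = 1.50047/0.120 + √271 = 12.5039 + 16.4621 = 28.9660.
M = (28.9660)² = 839.03 ppb.

M ≈ 839 ppb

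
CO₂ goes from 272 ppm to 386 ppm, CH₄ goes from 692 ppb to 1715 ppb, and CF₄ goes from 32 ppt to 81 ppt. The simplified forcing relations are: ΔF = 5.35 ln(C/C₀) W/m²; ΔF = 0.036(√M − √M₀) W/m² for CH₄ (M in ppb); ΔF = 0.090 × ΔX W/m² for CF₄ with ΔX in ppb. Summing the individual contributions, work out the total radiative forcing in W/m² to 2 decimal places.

CO₂: 5.35 × ln(386/272) = 5.35 × ln(1.41912) = 5.35 × 0.35004 = 1.8727 W/m².
CH₄: 0.036 × (√1715 − √692) = 0.036 × (41.4126 − 26.3059) = 0.036 × 15.1067 = 0.5438 W/m².
CF₄: Δ = 81 − 32 = 49 ppt = 0.049 ppb; ΔF = 0.090 × 0.049 = 0.0044 W/m².
Total ΔF = 1.8727 + 0.5438 + 0.0044 = 2.4209 W/m².

ΔF = 2.42 W/m²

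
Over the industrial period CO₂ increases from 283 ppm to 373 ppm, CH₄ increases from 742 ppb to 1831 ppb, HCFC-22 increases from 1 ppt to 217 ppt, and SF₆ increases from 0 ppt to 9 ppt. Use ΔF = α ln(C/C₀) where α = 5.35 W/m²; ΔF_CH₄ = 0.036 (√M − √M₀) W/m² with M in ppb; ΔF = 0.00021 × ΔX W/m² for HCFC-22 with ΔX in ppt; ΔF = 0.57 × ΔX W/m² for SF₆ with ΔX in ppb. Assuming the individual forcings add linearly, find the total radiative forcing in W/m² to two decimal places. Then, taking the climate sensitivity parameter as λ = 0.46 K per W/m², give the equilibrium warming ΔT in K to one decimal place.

CO₂: 5.35 × ln(373/283) = 5.35 × ln(1.31802) = 5.35 × 0.27613 = 1.4773 W/m².
CH₄: 0.036 × (√1831 − √742) = 0.036 × (42.7902 − 27.2397) = 0.036 × 15.5505 = 0.5598 W/m².
HCFC-22: ΔF = 0.00021 × (217 − 1) = 0.00021 × 216 = 0.0454 W/m².
SF₆: Δ = 9 − 0 = 9 ppt = 0.009 ppb; ΔF = 0.57 × 0.009 = 0.0051 W/m².
Total ΔF = 1.4773 + 0.5598 + 0.0454 + 0.0051 = 2.0876 W/m².
ΔT = λ ΔF = 0.46 × 2.09 = 0.9614 K.

ΔF = 2.09 W/m²; ΔT = 1.0 K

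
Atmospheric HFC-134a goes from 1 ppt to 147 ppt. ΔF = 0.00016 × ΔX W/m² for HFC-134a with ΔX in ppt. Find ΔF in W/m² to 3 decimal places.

ΔF = 0.023 W/m²

HFC-134a: ΔF = 0.00016 × (147 − 1) = 0.00016 × 146 = 0.0234 W/m².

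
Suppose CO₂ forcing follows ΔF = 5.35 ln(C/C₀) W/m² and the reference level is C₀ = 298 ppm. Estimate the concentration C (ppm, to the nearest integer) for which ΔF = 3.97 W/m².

C ≈ 626 ppm

Set 5.35 ln(C/298) = 3.97, so ln(C/298) = 3.97/5.35 = 0.74206.
Then C/298 = e^0.74206 = 2.10026, giving C = 298 × 2.10026 = 625.88 ppm.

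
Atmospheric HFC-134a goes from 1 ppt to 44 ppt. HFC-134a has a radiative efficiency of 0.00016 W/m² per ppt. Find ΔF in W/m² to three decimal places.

ΔF = 0.007 W/m²

HFC-134a: ΔF = 0.00016 × (44 − 1) = 0.00016 × 43 = 0.0069 W/m².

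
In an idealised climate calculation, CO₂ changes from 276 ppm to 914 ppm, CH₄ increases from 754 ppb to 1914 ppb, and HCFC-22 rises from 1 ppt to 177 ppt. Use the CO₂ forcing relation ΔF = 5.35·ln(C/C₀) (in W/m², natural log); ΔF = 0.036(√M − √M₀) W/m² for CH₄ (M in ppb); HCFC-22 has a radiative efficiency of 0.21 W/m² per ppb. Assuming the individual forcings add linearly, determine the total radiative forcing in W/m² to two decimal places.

ΔF = 7.03 W/m²

CO₂: 5.35 × ln(914/276) = 5.35 × ln(3.31159) = 5.35 × 1.19743 = 6.4063 W/m².
CH₄: 0.036 × (√1914 − √754) = 0.036 × (43.7493 − 27.4591) = 0.036 × 16.2902 = 0.5864 W/m².
HCFC-22: Δ = 177 − 1 = 176 ppt = 0.176 ppb; ΔF = 0.21 × 0.176 = 0.0370 W/m².
Total ΔF = 6.4063 + 0.5864 + 0.0370 = 7.0297 W/m².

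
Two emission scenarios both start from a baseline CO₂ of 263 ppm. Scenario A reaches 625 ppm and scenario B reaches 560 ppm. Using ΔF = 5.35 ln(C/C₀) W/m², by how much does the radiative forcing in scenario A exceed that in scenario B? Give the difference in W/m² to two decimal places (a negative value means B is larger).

ΔF_A = 5.35 ln(625/263) = 5.35 × 0.86560 = 4.6310 W/m².
ΔF_B = 5.35 ln(560/263) = 5.35 × 0.75578 = 4.0434 W/m².
Difference: 4.6310 − 4.0434 = 0.5876 W/m².

ΔF_A − ΔF_B = 0.59 W/m²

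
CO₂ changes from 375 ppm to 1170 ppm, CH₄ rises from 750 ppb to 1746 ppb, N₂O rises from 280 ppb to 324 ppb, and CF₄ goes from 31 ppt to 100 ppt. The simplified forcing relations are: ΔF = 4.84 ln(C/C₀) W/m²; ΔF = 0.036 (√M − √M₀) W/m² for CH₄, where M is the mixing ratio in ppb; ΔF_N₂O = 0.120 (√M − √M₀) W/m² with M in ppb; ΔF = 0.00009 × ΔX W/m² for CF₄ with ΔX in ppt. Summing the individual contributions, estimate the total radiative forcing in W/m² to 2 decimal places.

ΔF = 6.18 W/m²

CO₂: 4.84 × ln(1170/375) = 4.84 × ln(3.12000) = 4.84 × 1.13783 = 5.5071 W/m².
CH₄: 0.036 × (√1746 − √750) = 0.036 × (41.7852 − 27.3861) = 0.036 × 14.3991 = 0.5184 W/m².
N₂O: 0.120 × (√324 − √280) = 0.120 × (18.0000 − 16.7332) = 0.120 × 1.2668 = 0.1520 W/m².
CF₄: ΔF = 0.00009 × (100 − 31) = 0.00009 × 69 = 0.0062 W/m².
Total ΔF = 5.5071 + 0.5184 + 0.1520 + 0.0062 = 6.1837 W/m².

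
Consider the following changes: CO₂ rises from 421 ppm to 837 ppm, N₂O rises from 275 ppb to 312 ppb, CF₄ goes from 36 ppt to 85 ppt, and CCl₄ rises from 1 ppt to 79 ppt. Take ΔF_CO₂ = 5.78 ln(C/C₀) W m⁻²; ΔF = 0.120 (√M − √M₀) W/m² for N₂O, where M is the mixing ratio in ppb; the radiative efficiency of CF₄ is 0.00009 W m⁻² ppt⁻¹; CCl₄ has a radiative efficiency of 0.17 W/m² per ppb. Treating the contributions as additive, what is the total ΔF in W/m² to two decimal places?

ΔF = 4.12 W/m²

CO₂: 5.78 × ln(837/421) = 5.78 × ln(1.98812) = 5.78 × 0.68719 = 3.9720 W/m².
N₂O: 0.120 × (√312 − √275) = 0.120 × (17.6635 − 16.5831) = 0.120 × 1.0804 = 0.1296 W/m².
CF₄: ΔF = 0.00009 × (85 − 36) = 0.00009 × 49 = 0.0044 W/m².
CCl₄: Δ = 79 − 1 = 78 ppt = 0.078 ppb; ΔF = 0.17 × 0.078 = 0.0133 W/m².
Total ΔF = 3.9720 + 0.1296 + 0.0044 + 0.0133 = 4.1193 W/m².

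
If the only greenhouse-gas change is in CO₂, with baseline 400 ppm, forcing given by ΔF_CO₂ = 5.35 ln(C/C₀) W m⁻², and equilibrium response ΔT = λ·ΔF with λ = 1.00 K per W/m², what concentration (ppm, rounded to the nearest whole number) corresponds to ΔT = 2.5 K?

C ≈ 638 ppm

Required forcing: ΔF = ΔT/λ = 2.5/1.00 = 2.5000 W/m².
Then ln(C/400) = ΔF/5.35 = 2.5000/5.35 = 0.46729.
So C = 400 × e^0.46729 = 400 × 1.59566 = 638.26 ppm.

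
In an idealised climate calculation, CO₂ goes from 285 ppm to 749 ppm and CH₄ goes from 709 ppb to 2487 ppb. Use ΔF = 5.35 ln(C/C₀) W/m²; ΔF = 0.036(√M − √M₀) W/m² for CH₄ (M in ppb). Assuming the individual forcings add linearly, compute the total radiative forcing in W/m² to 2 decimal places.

ΔF = 6.01 W/m²

CO₂: 5.35 × ln(749/285) = 5.35 × ln(2.62807) = 5.35 × 0.96625 = 5.1694 W/m².
CH₄: 0.036 × (√2487 − √709) = 0.036 × (49.8698 − 26.6271) = 0.036 × 23.2427 = 0.8367 W/m².
Total ΔF = 5.1694 + 0.8367 = 6.0061 W/m².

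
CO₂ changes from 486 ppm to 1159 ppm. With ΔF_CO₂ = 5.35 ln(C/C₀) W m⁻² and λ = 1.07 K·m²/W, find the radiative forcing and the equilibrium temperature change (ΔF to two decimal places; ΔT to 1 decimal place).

CO₂: 5.35 × ln(1159/486) = 5.35 × ln(2.38477) = 5.35 × 0.86910 = 4.6497 W/m².
ΔT = λ ΔF = 1.07 × 4.65 = 4.9755 K.

ΔF = 4.65 W/m²; ΔT = 5.0 K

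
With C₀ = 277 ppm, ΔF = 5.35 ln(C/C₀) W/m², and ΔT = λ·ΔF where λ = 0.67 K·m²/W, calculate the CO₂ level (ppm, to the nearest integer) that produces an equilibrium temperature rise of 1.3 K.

C ≈ 398 ppm

Required forcing: ΔF = ΔT/λ = 1.3/0.67 = 1.9403 W/m².
Then ln(C/277) = ΔF/5.35 = 1.9403/5.35 = 0.36267.
So C = 277 × e^0.36267 = 277 × 1.43716 = 398.09 ppm.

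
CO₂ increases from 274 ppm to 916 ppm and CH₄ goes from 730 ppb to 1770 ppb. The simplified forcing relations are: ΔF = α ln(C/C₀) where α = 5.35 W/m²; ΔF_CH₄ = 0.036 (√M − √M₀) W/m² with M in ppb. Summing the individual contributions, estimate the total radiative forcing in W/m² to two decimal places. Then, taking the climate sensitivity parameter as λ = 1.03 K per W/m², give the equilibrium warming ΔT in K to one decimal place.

ΔF = 7.00 W/m²; ΔT = 7.2 K

CO₂: 5.35 × ln(916/274) = 5.35 × ln(3.34307) = 5.35 × 1.20689 = 6.4569 W/m².
CH₄: 0.036 × (√1770 − √730) = 0.036 × (42.0714 − 27.0185) = 0.036 × 15.0529 = 0.5419 W/m².
Total ΔF = 6.4569 + 0.5419 = 6.9988 W/m².
ΔT = λ ΔF = 1.03 × 7.00 = 7.2100 K.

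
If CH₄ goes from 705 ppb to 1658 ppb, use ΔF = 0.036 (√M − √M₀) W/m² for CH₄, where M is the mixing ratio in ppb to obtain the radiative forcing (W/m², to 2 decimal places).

CH₄: 0.036 × (√1658 − √705) = 0.036 × (40.7185 − 26.5518) = 0.036 × 14.1667 = 0.5100 W/m².

ΔF = 0.51 W/m²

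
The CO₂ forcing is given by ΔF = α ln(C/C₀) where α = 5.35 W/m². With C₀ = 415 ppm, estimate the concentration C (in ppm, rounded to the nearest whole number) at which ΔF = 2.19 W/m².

Set 5.35 ln(C/415) = 2.19, so ln(C/415) = 2.19/5.35 = 0.40935.
Then C/415 = e^0.40935 = 1.50584, giving C = 415 × 1.50584 = 624.92 ppm.

C ≈ 625 ppm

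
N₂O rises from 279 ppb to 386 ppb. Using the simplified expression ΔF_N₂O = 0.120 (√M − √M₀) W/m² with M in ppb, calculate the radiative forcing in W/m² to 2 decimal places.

ΔF = 0.35 W/m²

N₂O: 0.120 × (√386 − √279) = 0.120 × (19.6469 − 16.7033) = 0.120 × 2.9436 = 0.3532 W/m².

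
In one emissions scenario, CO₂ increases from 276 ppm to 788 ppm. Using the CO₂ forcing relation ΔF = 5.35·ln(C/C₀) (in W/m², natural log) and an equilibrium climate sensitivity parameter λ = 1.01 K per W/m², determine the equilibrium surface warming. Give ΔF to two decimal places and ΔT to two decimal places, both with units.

ΔF = 5.61 W/m²; ΔT = 5.67 K

CO₂: 5.35 × ln(788/276) = 5.35 × ln(2.85507) = 5.35 × 1.04910 = 5.6127 W/m².
ΔT = λ ΔF = 1.01 × 5.61 = 5.6661 K.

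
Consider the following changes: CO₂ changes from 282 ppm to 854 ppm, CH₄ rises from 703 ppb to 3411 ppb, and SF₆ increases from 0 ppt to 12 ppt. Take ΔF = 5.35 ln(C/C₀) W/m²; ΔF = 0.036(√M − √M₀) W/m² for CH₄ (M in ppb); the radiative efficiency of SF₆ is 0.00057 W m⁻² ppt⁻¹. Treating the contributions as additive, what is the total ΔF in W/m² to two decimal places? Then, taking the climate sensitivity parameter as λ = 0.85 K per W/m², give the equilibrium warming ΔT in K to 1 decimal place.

CO₂: 5.35 × ln(854/282) = 5.35 × ln(3.02837) = 5.35 × 1.10802 = 5.9279 W/m².
CH₄: 0.036 × (√3411 − √703) = 0.036 × (58.4038 − 26.5141) = 0.036 × 31.8897 = 1.1480 W/m².
SF₆: ΔF = 0.00057 × (12 − 0) = 0.00057 × 12 = 0.0068 W/m².
Total ΔF = 5.9279 + 1.1480 + 0.0068 = 7.0827 W/m².
ΔT = λ ΔF = 0.85 × 7.08 = 6.0180 K.

ΔF = 7.08 W/m²; ΔT = 6.0 K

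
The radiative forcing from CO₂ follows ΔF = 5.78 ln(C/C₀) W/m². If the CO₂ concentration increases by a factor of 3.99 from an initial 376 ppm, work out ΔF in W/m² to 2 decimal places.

ΔF = 5.78 × ln(3.99) = 5.78 × 1.38379 = 7.9983 W/m².

ΔF = 8.00 W/m²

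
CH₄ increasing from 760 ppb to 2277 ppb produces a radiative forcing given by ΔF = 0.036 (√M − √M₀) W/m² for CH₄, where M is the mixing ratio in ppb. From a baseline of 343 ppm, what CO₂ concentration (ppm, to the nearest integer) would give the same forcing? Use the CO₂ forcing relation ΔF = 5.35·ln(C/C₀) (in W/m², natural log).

CH₄ forcing: 0.036 × (√2277 − √760) = 0.036 × (47.7179 − 27.5681) = 0.036 × 20.1498 = 0.72539 W/m².
Set 5.35 ln(C/343) = 0.72539: ln(C/343) = 0.72539/5.35 = 0.13559, so C = 343 × e^0.13559 = 343 × 1.14521 = 392.81 ppm.

C ≈ 393 ppm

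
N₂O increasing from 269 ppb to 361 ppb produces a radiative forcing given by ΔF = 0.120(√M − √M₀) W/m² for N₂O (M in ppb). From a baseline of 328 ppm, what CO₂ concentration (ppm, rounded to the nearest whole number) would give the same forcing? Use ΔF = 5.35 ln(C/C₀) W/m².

C ≈ 348 ppm

N₂O forcing: 0.120 × (√361 − √269) = 0.120 × (19.0000 − 16.4012) = 0.120 × 2.5988 = 0.31186 W/m².
Set 5.35 ln(C/328) = 0.31186: ln(C/328) = 0.31186/5.35 = 0.05829, so C = 328 × e^0.05829 = 328 × 1.06002 = 347.69 ppm.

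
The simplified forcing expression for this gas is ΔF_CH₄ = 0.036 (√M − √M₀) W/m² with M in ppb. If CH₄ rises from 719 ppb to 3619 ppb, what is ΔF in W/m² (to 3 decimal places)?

CH₄: 0.036 × (√3619 − √719) = 0.036 × (60.1581 − 26.8142) = 0.036 × 33.3439 = 1.2004 W/m².

ΔF = 1.200 W/m²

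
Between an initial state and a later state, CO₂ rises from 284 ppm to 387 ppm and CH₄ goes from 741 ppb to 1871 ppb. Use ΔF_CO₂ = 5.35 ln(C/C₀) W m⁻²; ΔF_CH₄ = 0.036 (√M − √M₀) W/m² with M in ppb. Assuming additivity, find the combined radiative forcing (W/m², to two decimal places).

ΔF = 2.23 W/m²

CO₂: 5.35 × ln(387/284) = 5.35 × ln(1.36268) = 5.35 × 0.30945 = 1.6556 W/m².
CH₄: 0.036 × (√1871 − √741) = 0.036 × (43.2551 − 27.2213) = 0.036 × 16.0338 = 0.5772 W/m².
Total ΔF = 1.6556 + 0.5772 = 2.2328 W/m².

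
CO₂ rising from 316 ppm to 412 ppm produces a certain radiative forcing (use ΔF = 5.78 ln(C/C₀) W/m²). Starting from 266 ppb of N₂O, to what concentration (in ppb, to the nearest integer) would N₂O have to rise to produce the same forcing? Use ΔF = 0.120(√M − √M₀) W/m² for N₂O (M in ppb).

M ≈ 846 ppb

CO₂ forcing: 5.78 × ln(412/316) = 5.78 × 0.265281 = 1.53332 W/m².
Set 0.120(√M − √266) = 1.53332: √M = 1.53332/0.120 + √266 = 12.7777 + 16.3095 = 29.0872.
M = (29.0872)² = 846.07 ppb.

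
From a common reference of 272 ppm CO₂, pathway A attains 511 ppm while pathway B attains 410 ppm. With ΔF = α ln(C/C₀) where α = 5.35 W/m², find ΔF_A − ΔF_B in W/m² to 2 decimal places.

ΔF_A = 5.35 ln(511/272) = 5.35 × 0.63057 = 3.3735 W/m².
ΔF_B = 5.35 ln(410/272) = 5.35 × 0.41036 = 2.1954 W/m².
Difference: 3.3735 − 2.1954 = 1.1781 W/m².
(Equivalently, ΔF_A − ΔF_B = 5.35 ln(511/410) = 5.35 × 0.22021 = 1.1781 W/m².)

ΔF_A − ΔF_B = 1.18 W/m²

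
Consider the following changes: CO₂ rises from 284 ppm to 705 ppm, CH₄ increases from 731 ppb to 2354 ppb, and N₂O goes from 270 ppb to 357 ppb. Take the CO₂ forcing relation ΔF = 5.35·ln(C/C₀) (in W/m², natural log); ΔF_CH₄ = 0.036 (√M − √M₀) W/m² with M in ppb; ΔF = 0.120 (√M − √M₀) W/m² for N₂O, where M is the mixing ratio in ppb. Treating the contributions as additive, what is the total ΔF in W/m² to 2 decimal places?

CO₂: 5.35 × ln(705/284) = 5.35 × ln(2.48239) = 5.35 × 0.90922 = 4.8643 W/m².
CH₄: 0.036 × (√2354 − √731) = 0.036 × (48.5180 − 27.0370) = 0.036 × 21.4810 = 0.7733 W/m².
N₂O: 0.120 × (√357 − √270) = 0.120 × (18.8944 − 16.4317) = 0.120 × 2.4627 = 0.2955 W/m².
Total ΔF = 4.8643 + 0.7733 + 0.2955 = 5.9331 W/m².

ΔF = 5.93 W/m²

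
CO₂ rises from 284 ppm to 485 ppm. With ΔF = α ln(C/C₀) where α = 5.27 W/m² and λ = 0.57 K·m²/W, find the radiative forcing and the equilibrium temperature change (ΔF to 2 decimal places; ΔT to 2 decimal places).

ΔF = 2.82 W/m²; ΔT = 1.61 K

CO₂: 5.27 × ln(485/284) = 5.27 × ln(1.70775) = 5.27 × 0.53518 = 2.8204 W/m².
ΔT = λ ΔF = 0.57 × 2.82 = 1.6074 K.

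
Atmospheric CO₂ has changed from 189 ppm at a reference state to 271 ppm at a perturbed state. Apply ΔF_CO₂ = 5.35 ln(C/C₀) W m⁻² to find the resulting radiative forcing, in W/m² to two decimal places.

CO₂ absorption bands are partially saturated, so forcing scales with the logarithm of the concentration ratio.
CO₂: 5.35 × ln(271/189) = 5.35 × ln(1.43386) = 5.35 × 0.36037 = 1.9280 W/m².

ΔF = 1.93 W/m²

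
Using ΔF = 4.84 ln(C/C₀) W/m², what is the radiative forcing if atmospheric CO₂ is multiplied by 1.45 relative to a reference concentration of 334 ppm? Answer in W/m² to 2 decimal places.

ΔF = 1.80 W/m²

Because the forcing depends only on the ratio C/C₀, the initial concentration does not enter.
ΔF = 4.84 × ln(1.45) = 4.84 × 0.37156 = 1.7984 W/m².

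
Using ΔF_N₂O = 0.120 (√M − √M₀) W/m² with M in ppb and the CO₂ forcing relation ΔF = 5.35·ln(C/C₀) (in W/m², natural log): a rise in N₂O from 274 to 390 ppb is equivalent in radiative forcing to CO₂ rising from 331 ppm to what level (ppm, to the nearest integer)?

N₂O forcing: 0.120 × (√390 − √274) = 0.120 × (19.7484 − 16.5529) = 0.120 × 3.1955 = 0.38346 W/m².
Set 5.35 ln(C/331) = 0.38346: ln(C/331) = 0.38346/5.35 = 0.07167, so C = 331 × e^0.07167 = 331 × 1.07430 = 355.59 ppm.

C ≈ 356 ppm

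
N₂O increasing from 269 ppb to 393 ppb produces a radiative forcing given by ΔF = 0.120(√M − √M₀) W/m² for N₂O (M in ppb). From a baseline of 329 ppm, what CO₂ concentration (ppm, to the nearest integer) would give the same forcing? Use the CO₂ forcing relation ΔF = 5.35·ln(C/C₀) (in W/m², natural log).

N₂O forcing: 0.120 × (√393 − √269) = 0.120 × (19.8242 − 16.4012) = 0.120 × 3.4230 = 0.41076 W/m².
Set 5.35 ln(C/329) = 0.41076: ln(C/329) = 0.41076/5.35 = 0.07678, so C = 329 × e^0.07678 = 329 × 1.07980 = 355.25 ppm.

C ≈ 355 ppm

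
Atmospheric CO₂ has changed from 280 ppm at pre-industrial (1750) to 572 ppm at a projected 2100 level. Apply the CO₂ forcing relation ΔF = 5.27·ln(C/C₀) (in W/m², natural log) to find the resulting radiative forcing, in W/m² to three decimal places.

CO₂ absorption bands are partially saturated, so forcing scales with the logarithm of the concentration ratio.
CO₂: 5.27 × ln(572/280) = 5.27 × ln(2.04286) = 5.27 × 0.71435 = 3.7646 W/m².

ΔF = 3.765 W/m²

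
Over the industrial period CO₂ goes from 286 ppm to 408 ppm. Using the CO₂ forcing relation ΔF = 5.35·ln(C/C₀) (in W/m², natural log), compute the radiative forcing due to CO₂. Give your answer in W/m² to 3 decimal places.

ΔF = 1.901 W/m²

CO₂ absorption bands are partially saturated, so forcing scales with the logarithm of the concentration ratio.
CO₂: 5.35 × ln(408/286) = 5.35 × ln(1.42657) = 5.35 × 0.35527 = 1.9007 W/m².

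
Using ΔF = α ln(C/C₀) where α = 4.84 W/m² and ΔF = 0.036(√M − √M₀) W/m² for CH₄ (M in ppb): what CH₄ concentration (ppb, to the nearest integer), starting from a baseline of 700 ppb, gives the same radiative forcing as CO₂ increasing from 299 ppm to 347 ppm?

M ≈ 2160 ppb

CO₂ forcing: 4.84 × ln(347/299) = 4.84 × 0.148881 = 0.72058 W/m².
Set 0.036(√M − √700) = 0.72058: √M = 0.72058/0.036 + √700 = 20.0161 + 26.4575 = 46.4736.
M = (46.4736)² = 2159.80 ppb.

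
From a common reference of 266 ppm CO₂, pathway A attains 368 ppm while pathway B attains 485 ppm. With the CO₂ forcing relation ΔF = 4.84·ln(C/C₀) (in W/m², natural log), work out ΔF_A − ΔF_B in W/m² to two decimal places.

ΔF_A − ΔF_B = -1.34 W/m²

ΔF_A = 4.84 ln(368/266) = 4.84 × 0.32459 = 1.5710 W/m².
ΔF_B = 4.84 ln(485/266) = 4.84 × 0.60065 = 2.9071 W/m².
Difference: 1.5710 − 2.9071 = -1.3361 W/m².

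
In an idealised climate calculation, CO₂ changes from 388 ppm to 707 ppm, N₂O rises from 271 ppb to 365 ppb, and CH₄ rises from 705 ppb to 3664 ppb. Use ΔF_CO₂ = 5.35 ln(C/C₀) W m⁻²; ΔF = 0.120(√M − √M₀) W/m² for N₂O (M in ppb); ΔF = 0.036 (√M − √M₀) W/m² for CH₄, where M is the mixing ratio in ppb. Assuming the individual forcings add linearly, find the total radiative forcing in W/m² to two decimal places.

CO₂: 5.35 × ln(707/388) = 5.35 × ln(1.82216) = 5.35 × 0.60002 = 3.2101 W/m².
N₂O: 0.120 × (√365 − √271) = 0.120 × (19.1050 − 16.4621) = 0.120 × 2.6429 = 0.3171 W/m².
CH₄: 0.036 × (√3664 − √705) = 0.036 × (60.5310 − 26.5518) = 0.036 × 33.9792 = 1.2233 W/m².
Total ΔF = 3.2101 + 0.3171 + 1.2233 = 4.7505 W/m².

ΔF = 4.75 W/m²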